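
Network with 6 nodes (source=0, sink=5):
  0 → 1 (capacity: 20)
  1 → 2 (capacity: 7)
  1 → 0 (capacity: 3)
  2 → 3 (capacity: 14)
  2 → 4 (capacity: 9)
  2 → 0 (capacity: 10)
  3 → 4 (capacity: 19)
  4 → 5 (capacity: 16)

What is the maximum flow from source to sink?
Maximum flow = 7

Max flow: 7

Flow assignment:
  0 → 1: 7/20
  1 → 2: 7/7
  2 → 4: 7/9
  4 → 5: 7/16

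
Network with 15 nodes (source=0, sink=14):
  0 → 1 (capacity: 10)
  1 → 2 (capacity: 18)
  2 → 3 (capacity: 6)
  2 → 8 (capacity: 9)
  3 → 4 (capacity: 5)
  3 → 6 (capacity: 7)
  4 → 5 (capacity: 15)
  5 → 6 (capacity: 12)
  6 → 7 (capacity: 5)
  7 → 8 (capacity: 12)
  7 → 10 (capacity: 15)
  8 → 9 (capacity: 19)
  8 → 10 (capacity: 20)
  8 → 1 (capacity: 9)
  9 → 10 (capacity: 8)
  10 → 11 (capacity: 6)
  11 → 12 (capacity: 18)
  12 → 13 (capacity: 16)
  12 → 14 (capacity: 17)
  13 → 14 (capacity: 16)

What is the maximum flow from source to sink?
Maximum flow = 6

Max flow: 6

Flow assignment:
  0 → 1: 6/10
  1 → 2: 10/18
  2 → 3: 1/6
  2 → 8: 9/9
  3 → 6: 1/7
  6 → 7: 1/5
  7 → 8: 1/12
  8 → 10: 6/20
  8 → 1: 4/9
  10 → 11: 6/6
  11 → 12: 6/18
  12 → 14: 6/17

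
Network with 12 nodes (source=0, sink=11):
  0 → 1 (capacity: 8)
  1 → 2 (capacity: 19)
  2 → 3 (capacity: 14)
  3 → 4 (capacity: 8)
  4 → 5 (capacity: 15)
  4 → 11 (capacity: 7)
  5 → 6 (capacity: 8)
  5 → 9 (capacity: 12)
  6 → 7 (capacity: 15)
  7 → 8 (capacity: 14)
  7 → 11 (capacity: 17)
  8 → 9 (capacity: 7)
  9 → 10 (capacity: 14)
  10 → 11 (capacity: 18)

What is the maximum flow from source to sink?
Maximum flow = 8

Max flow: 8

Flow assignment:
  0 → 1: 8/8
  1 → 2: 8/19
  2 → 3: 8/14
  3 → 4: 8/8
  4 → 5: 1/15
  4 → 11: 7/7
  5 → 6: 1/8
  6 → 7: 1/15
  7 → 11: 1/17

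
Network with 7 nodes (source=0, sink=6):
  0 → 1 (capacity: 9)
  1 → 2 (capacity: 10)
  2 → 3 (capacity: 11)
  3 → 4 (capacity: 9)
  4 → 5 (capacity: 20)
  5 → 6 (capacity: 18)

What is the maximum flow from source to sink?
Maximum flow = 9

Max flow: 9

Flow assignment:
  0 → 1: 9/9
  1 → 2: 9/10
  2 → 3: 9/11
  3 → 4: 9/9
  4 → 5: 9/20
  5 → 6: 9/18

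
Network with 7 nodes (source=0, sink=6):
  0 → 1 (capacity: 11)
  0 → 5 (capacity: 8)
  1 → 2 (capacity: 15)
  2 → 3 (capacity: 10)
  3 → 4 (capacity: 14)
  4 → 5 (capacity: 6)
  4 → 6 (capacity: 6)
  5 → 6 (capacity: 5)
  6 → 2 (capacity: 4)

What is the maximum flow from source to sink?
Maximum flow = 11

Max flow: 11

Flow assignment:
  0 → 1: 10/11
  0 → 5: 1/8
  1 → 2: 10/15
  2 → 3: 10/10
  3 → 4: 10/14
  4 → 5: 4/6
  4 → 6: 6/6
  5 → 6: 5/5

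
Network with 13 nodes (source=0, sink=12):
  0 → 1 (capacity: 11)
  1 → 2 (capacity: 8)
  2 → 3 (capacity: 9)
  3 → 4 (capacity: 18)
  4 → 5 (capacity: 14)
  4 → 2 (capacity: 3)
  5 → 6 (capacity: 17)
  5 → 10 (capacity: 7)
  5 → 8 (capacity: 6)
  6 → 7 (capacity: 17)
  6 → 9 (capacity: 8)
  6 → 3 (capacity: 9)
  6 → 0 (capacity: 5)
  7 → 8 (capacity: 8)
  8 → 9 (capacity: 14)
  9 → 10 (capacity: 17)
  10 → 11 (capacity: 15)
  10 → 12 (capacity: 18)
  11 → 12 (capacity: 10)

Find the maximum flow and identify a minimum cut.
Max flow = 8, Min cut edges: (1,2)

Maximum flow: 8
Minimum cut: (1,2)
Partition: S = [0, 1], T = [2, 3, 4, 5, 6, 7, 8, 9, 10, 11, 12]

Max-flow min-cut theorem verified: both equal 8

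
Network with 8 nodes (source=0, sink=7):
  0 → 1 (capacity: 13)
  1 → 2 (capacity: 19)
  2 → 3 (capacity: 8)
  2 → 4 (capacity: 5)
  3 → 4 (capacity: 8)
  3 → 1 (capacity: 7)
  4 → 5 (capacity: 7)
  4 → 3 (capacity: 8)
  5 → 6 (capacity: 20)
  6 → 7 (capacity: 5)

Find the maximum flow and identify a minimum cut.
Max flow = 5, Min cut edges: (6,7)

Maximum flow: 5
Minimum cut: (6,7)
Partition: S = [0, 1, 2, 3, 4, 5, 6], T = [7]

Max-flow min-cut theorem verified: both equal 5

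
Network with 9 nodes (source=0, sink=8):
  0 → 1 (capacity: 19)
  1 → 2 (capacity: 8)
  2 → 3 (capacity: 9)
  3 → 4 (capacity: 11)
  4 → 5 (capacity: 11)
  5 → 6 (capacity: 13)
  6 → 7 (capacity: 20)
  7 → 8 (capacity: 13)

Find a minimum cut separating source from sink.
Min cut value = 8, edges: (1,2)

Min cut value: 8
Partition: S = [0, 1], T = [2, 3, 4, 5, 6, 7, 8]
Cut edges: (1,2)

By max-flow min-cut theorem, max flow = min cut = 8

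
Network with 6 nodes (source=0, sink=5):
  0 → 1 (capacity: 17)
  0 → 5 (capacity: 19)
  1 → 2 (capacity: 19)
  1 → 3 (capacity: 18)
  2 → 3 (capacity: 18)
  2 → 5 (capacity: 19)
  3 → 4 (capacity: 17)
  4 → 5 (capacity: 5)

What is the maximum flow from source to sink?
Maximum flow = 36

Max flow: 36

Flow assignment:
  0 → 1: 17/17
  0 → 5: 19/19
  1 → 2: 17/19
  2 → 5: 17/19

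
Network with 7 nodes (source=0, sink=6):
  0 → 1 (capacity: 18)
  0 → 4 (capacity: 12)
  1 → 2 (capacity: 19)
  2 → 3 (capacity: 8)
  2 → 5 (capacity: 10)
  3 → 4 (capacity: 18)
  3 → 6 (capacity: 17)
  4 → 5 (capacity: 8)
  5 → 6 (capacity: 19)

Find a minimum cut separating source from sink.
Min cut value = 26, edges: (2,3), (2,5), (4,5)

Min cut value: 26
Partition: S = [0, 1, 2, 4], T = [3, 5, 6]
Cut edges: (2,3), (2,5), (4,5)

By max-flow min-cut theorem, max flow = min cut = 26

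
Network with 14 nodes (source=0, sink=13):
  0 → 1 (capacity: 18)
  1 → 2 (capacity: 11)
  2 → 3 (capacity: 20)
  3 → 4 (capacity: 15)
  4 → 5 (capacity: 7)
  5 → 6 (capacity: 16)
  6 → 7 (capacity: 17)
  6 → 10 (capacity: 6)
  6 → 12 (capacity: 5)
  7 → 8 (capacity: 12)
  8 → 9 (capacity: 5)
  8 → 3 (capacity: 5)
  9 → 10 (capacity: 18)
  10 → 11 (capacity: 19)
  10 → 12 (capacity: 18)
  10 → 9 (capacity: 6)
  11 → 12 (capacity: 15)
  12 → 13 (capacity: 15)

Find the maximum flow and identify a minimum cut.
Max flow = 7, Min cut edges: (4,5)

Maximum flow: 7
Minimum cut: (4,5)
Partition: S = [0, 1, 2, 3, 4], T = [5, 6, 7, 8, 9, 10, 11, 12, 13]

Max-flow min-cut theorem verified: both equal 7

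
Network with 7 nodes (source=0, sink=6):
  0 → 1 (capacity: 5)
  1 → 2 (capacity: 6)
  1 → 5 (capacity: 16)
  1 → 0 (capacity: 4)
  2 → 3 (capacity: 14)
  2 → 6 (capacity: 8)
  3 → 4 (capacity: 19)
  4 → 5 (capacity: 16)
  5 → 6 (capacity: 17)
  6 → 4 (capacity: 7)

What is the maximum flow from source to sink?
Maximum flow = 5

Max flow: 5

Flow assignment:
  0 → 1: 5/5
  1 → 2: 5/6
  2 → 6: 5/8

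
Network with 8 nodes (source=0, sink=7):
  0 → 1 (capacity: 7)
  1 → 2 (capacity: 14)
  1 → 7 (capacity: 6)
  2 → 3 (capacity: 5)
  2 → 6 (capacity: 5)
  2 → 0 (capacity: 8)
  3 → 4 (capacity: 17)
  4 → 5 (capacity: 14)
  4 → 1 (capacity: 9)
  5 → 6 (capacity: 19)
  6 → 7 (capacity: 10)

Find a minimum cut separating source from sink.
Min cut value = 7, edges: (0,1)

Min cut value: 7
Partition: S = [0], T = [1, 2, 3, 4, 5, 6, 7]
Cut edges: (0,1)

By max-flow min-cut theorem, max flow = min cut = 7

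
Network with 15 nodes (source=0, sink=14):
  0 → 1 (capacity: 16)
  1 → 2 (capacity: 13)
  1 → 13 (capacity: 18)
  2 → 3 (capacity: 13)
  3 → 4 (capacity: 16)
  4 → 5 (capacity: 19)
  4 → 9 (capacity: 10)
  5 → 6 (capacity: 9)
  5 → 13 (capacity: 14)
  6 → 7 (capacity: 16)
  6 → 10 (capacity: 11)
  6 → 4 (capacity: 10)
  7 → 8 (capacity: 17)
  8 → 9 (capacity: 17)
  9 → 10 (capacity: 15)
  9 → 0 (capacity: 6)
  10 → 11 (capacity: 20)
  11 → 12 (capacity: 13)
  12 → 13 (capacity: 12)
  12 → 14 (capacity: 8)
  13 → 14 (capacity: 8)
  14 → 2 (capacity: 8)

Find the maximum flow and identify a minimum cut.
Max flow = 16, Min cut edges: (12,14), (13,14)

Maximum flow: 16
Minimum cut: (12,14), (13,14)
Partition: S = [0, 1, 2, 3, 4, 5, 6, 7, 8, 9, 10, 11, 12, 13], T = [14]

Max-flow min-cut theorem verified: both equal 16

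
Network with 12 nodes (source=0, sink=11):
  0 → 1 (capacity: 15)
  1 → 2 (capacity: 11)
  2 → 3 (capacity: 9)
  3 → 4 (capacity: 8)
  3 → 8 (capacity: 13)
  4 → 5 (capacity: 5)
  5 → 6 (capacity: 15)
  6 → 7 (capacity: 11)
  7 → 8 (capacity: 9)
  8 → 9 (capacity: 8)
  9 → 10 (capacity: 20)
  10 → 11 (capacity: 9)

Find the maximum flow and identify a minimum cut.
Max flow = 8, Min cut edges: (8,9)

Maximum flow: 8
Minimum cut: (8,9)
Partition: S = [0, 1, 2, 3, 4, 5, 6, 7, 8], T = [9, 10, 11]

Max-flow min-cut theorem verified: both equal 8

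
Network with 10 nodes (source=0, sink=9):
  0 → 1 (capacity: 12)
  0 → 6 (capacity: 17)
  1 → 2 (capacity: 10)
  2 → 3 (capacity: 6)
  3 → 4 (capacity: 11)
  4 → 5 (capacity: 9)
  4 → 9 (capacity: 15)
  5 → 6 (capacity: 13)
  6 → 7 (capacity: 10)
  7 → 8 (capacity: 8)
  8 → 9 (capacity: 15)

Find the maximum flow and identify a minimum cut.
Max flow = 14, Min cut edges: (2,3), (7,8)

Maximum flow: 14
Minimum cut: (2,3), (7,8)
Partition: S = [0, 1, 2, 5, 6, 7], T = [3, 4, 8, 9]

Max-flow min-cut theorem verified: both equal 14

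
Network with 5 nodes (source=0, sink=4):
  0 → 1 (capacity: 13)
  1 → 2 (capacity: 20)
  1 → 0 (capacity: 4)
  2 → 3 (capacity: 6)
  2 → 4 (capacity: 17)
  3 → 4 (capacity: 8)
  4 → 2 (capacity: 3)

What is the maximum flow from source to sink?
Maximum flow = 13

Max flow: 13

Flow assignment:
  0 → 1: 13/13
  1 → 2: 13/20
  2 → 4: 13/17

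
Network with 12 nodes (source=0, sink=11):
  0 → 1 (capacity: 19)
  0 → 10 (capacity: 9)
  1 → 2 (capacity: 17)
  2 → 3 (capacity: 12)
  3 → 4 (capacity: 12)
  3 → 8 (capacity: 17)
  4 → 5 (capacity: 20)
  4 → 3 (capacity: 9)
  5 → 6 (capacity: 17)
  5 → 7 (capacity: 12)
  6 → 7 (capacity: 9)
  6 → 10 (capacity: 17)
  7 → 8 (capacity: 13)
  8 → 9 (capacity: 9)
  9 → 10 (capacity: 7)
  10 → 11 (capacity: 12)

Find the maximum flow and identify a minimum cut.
Max flow = 12, Min cut edges: (10,11)

Maximum flow: 12
Minimum cut: (10,11)
Partition: S = [0, 1, 2, 3, 4, 5, 6, 7, 8, 9, 10], T = [11]

Max-flow min-cut theorem verified: both equal 12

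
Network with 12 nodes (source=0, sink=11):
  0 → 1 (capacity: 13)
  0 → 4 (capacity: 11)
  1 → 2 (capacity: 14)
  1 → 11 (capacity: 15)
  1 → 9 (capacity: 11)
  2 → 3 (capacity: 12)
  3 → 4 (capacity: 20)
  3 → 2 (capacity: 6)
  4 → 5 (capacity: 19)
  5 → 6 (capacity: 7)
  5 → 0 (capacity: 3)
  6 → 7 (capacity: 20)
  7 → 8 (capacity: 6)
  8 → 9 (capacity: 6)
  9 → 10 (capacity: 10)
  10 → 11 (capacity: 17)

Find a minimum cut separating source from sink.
Min cut value = 19, edges: (0,1), (8,9)

Min cut value: 19
Partition: S = [0, 2, 3, 4, 5, 6, 7, 8], T = [1, 9, 10, 11]
Cut edges: (0,1), (8,9)

By max-flow min-cut theorem, max flow = min cut = 19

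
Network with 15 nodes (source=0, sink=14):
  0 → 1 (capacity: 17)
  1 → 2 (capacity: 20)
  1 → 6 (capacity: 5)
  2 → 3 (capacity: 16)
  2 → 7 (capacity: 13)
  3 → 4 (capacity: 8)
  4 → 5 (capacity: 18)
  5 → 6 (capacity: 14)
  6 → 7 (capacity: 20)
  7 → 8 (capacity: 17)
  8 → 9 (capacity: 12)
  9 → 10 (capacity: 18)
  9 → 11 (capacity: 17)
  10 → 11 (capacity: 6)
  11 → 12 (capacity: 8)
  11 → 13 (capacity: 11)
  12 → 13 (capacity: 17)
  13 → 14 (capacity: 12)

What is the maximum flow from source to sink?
Maximum flow = 12

Max flow: 12

Flow assignment:
  0 → 1: 12/17
  1 → 2: 8/20
  1 → 6: 4/5
  2 → 7: 8/13
  6 → 7: 4/20
  7 → 8: 12/17
  8 → 9: 12/12
  9 → 11: 12/17
  11 → 12: 1/8
  11 → 13: 11/11
  12 → 13: 1/17
  13 → 14: 12/12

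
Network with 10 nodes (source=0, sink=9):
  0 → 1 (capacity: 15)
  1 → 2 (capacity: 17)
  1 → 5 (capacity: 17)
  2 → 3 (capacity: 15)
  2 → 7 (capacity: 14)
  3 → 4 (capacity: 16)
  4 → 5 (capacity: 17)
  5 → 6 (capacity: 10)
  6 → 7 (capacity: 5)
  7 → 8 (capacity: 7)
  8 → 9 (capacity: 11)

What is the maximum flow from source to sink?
Maximum flow = 7

Max flow: 7

Flow assignment:
  0 → 1: 7/15
  1 → 2: 7/17
  2 → 7: 7/14
  7 → 8: 7/7
  8 → 9: 7/11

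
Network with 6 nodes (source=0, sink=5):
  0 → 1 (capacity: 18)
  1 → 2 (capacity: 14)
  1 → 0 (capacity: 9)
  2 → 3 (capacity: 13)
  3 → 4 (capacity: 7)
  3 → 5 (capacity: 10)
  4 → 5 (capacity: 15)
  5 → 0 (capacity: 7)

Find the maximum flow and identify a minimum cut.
Max flow = 13, Min cut edges: (2,3)

Maximum flow: 13
Minimum cut: (2,3)
Partition: S = [0, 1, 2], T = [3, 4, 5]

Max-flow min-cut theorem verified: both equal 13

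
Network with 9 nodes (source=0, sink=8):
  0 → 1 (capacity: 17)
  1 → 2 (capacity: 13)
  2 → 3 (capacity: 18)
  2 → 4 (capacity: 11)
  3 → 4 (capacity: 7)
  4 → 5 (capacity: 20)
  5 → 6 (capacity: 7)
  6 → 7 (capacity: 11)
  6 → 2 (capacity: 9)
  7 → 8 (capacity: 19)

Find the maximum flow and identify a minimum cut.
Max flow = 7, Min cut edges: (5,6)

Maximum flow: 7
Minimum cut: (5,6)
Partition: S = [0, 1, 2, 3, 4, 5], T = [6, 7, 8]

Max-flow min-cut theorem verified: both equal 7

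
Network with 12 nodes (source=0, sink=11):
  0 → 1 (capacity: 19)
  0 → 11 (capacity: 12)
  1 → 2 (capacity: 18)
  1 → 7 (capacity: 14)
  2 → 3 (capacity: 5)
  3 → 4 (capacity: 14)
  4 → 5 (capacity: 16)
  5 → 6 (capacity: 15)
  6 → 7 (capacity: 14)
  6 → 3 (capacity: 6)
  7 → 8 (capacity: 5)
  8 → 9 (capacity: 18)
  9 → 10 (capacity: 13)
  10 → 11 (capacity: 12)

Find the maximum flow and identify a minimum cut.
Max flow = 17, Min cut edges: (0,11), (7,8)

Maximum flow: 17
Minimum cut: (0,11), (7,8)
Partition: S = [0, 1, 2, 3, 4, 5, 6, 7], T = [8, 9, 10, 11]

Max-flow min-cut theorem verified: both equal 17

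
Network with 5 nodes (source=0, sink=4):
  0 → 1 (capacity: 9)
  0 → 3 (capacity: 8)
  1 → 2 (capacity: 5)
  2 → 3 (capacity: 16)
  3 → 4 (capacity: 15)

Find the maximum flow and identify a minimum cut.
Max flow = 13, Min cut edges: (0,3), (1,2)

Maximum flow: 13
Minimum cut: (0,3), (1,2)
Partition: S = [0, 1], T = [2, 3, 4]

Max-flow min-cut theorem verified: both equal 13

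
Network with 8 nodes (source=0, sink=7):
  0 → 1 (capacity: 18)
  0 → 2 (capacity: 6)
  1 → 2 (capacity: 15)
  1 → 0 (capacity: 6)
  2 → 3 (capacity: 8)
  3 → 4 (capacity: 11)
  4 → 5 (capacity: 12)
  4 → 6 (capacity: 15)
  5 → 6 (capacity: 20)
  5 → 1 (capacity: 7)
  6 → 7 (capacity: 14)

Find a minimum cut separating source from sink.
Min cut value = 8, edges: (2,3)

Min cut value: 8
Partition: S = [0, 1, 2], T = [3, 4, 5, 6, 7]
Cut edges: (2,3)

By max-flow min-cut theorem, max flow = min cut = 8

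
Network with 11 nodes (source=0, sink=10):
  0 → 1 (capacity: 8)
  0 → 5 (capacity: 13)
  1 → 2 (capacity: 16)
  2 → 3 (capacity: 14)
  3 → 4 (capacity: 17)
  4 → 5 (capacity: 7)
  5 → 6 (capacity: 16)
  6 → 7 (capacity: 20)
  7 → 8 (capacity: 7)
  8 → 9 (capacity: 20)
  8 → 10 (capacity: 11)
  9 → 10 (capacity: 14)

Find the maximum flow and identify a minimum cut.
Max flow = 7, Min cut edges: (7,8)

Maximum flow: 7
Minimum cut: (7,8)
Partition: S = [0, 1, 2, 3, 4, 5, 6, 7], T = [8, 9, 10]

Max-flow min-cut theorem verified: both equal 7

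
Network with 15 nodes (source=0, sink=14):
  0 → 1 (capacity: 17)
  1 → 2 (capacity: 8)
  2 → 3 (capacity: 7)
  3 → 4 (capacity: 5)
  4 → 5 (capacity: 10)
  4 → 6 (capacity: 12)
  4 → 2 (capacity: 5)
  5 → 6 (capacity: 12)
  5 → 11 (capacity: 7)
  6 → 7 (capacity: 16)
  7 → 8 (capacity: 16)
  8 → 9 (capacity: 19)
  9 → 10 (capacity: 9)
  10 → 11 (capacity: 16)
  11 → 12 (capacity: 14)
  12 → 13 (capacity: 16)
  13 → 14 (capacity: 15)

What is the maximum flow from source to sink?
Maximum flow = 5

Max flow: 5

Flow assignment:
  0 → 1: 5/17
  1 → 2: 5/8
  2 → 3: 5/7
  3 → 4: 5/5
  4 → 5: 5/10
  5 → 11: 5/7
  11 → 12: 5/14
  12 → 13: 5/16
  13 → 14: 5/15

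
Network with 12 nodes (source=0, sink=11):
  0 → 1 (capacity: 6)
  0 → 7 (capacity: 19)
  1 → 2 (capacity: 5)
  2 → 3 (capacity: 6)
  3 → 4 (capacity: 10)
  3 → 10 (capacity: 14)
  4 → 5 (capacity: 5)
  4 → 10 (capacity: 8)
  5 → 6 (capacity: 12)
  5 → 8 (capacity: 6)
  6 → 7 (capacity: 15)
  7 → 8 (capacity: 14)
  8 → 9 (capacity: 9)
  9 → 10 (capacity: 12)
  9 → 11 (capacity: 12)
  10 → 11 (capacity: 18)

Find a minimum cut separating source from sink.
Min cut value = 14, edges: (1,2), (8,9)

Min cut value: 14
Partition: S = [0, 1, 5, 6, 7, 8], T = [2, 3, 4, 9, 10, 11]
Cut edges: (1,2), (8,9)

By max-flow min-cut theorem, max flow = min cut = 14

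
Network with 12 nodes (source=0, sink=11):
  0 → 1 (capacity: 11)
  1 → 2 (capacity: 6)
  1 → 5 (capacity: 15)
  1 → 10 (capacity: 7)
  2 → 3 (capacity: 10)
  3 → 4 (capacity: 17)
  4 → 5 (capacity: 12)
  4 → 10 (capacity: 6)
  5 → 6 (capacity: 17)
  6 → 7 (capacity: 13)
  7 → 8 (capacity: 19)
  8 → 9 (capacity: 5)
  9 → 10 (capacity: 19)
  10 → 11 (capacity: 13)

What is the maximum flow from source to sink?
Maximum flow = 11

Max flow: 11

Flow assignment:
  0 → 1: 11/11
  1 → 2: 4/6
  1 → 10: 7/7
  2 → 3: 4/10
  3 → 4: 4/17
  4 → 10: 4/6
  10 → 11: 11/13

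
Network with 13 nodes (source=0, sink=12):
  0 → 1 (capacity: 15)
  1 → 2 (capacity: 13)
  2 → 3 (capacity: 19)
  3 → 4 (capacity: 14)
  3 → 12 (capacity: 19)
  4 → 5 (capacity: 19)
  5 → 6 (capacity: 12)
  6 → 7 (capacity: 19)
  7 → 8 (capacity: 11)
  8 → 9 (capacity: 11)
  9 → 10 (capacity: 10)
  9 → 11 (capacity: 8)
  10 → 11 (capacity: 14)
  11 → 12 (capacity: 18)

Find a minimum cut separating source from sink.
Min cut value = 13, edges: (1,2)

Min cut value: 13
Partition: S = [0, 1], T = [2, 3, 4, 5, 6, 7, 8, 9, 10, 11, 12]
Cut edges: (1,2)

By max-flow min-cut theorem, max flow = min cut = 13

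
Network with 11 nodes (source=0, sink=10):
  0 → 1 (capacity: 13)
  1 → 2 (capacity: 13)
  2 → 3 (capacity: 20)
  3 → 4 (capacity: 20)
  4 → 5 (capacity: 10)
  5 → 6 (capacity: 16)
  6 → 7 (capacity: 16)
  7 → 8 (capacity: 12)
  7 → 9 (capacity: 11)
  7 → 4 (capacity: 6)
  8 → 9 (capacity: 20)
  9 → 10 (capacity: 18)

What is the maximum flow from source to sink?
Maximum flow = 10

Max flow: 10

Flow assignment:
  0 → 1: 10/13
  1 → 2: 10/13
  2 → 3: 10/20
  3 → 4: 10/20
  4 → 5: 10/10
  5 → 6: 10/16
  6 → 7: 10/16
  7 → 9: 10/11
  9 → 10: 10/18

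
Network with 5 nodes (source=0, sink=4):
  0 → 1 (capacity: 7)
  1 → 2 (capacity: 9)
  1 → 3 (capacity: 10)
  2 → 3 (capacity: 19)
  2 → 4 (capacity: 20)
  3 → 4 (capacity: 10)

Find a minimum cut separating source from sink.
Min cut value = 7, edges: (0,1)

Min cut value: 7
Partition: S = [0], T = [1, 2, 3, 4]
Cut edges: (0,1)

By max-flow min-cut theorem, max flow = min cut = 7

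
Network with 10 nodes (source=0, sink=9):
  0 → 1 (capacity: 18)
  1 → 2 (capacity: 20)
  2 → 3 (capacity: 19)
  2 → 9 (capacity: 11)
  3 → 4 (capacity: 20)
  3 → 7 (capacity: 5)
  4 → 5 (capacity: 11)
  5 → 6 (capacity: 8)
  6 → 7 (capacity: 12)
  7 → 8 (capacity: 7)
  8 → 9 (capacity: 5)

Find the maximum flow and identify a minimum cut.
Max flow = 16, Min cut edges: (2,9), (8,9)

Maximum flow: 16
Minimum cut: (2,9), (8,9)
Partition: S = [0, 1, 2, 3, 4, 5, 6, 7, 8], T = [9]

Max-flow min-cut theorem verified: both equal 16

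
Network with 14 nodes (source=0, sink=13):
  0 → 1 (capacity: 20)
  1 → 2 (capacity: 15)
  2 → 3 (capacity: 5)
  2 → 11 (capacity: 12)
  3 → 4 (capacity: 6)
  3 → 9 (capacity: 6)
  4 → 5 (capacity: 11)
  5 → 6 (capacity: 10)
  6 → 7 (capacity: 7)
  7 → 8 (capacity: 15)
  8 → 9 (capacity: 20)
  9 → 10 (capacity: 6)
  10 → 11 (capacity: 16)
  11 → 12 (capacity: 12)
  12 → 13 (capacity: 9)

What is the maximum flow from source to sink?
Maximum flow = 9

Max flow: 9

Flow assignment:
  0 → 1: 9/20
  1 → 2: 9/15
  2 → 3: 3/5
  2 → 11: 6/12
  3 → 9: 3/6
  9 → 10: 3/6
  10 → 11: 3/16
  11 → 12: 9/12
  12 → 13: 9/9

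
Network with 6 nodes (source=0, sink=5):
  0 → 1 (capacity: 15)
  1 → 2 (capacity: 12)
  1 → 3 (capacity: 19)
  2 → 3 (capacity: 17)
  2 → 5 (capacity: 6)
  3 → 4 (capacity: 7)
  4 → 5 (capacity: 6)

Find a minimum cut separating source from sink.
Min cut value = 12, edges: (2,5), (4,5)

Min cut value: 12
Partition: S = [0, 1, 2, 3, 4], T = [5]
Cut edges: (2,5), (4,5)

By max-flow min-cut theorem, max flow = min cut = 12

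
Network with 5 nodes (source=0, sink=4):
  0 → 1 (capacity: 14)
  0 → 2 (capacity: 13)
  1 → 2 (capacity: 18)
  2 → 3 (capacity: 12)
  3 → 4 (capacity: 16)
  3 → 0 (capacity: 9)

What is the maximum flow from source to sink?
Maximum flow = 12

Max flow: 12

Flow assignment:
  0 → 1: 12/14
  1 → 2: 12/18
  2 → 3: 12/12
  3 → 4: 12/16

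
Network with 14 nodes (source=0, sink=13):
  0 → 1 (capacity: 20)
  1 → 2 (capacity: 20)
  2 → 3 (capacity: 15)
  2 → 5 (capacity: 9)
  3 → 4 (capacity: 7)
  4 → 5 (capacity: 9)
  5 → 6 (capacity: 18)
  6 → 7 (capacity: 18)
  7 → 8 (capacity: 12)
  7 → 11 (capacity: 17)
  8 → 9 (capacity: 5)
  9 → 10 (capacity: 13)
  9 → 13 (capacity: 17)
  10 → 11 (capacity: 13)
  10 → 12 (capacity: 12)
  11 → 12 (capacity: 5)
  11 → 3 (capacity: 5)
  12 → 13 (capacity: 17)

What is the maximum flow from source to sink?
Maximum flow = 10

Max flow: 10

Flow assignment:
  0 → 1: 10/20
  1 → 2: 10/20
  2 → 3: 7/15
  2 → 5: 3/9
  3 → 4: 7/7
  4 → 5: 7/9
  5 → 6: 10/18
  6 → 7: 10/18
  7 → 8: 5/12
  7 → 11: 5/17
  8 → 9: 5/5
  9 → 13: 5/17
  11 → 12: 5/5
  12 → 13: 5/17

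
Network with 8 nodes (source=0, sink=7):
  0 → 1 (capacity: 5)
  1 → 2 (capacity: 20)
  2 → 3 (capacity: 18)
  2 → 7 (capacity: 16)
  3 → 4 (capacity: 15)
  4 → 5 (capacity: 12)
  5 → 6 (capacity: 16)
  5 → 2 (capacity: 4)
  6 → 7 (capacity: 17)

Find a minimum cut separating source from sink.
Min cut value = 5, edges: (0,1)

Min cut value: 5
Partition: S = [0], T = [1, 2, 3, 4, 5, 6, 7]
Cut edges: (0,1)

By max-flow min-cut theorem, max flow = min cut = 5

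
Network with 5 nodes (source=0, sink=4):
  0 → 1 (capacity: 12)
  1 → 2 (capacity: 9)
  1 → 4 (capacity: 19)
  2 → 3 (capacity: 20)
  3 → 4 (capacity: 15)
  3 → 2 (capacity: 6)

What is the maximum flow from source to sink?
Maximum flow = 12

Max flow: 12

Flow assignment:
  0 → 1: 12/12
  1 → 4: 12/19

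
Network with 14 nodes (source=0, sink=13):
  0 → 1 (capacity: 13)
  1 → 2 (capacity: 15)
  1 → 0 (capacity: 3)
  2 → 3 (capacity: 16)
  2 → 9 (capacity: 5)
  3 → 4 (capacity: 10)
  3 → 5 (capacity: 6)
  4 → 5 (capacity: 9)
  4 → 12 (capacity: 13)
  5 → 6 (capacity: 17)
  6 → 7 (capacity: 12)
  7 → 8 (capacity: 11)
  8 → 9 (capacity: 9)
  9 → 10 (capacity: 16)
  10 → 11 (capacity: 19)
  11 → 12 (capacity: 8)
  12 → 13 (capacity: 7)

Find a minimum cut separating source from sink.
Min cut value = 7, edges: (12,13)

Min cut value: 7
Partition: S = [0, 1, 2, 3, 4, 5, 6, 7, 8, 9, 10, 11, 12], T = [13]
Cut edges: (12,13)

By max-flow min-cut theorem, max flow = min cut = 7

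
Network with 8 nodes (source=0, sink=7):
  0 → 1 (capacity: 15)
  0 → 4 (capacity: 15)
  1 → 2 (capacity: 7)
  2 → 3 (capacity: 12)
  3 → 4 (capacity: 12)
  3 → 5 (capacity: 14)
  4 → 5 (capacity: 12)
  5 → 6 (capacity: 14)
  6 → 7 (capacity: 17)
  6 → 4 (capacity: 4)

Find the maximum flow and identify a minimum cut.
Max flow = 14, Min cut edges: (5,6)

Maximum flow: 14
Minimum cut: (5,6)
Partition: S = [0, 1, 2, 3, 4, 5], T = [6, 7]

Max-flow min-cut theorem verified: both equal 14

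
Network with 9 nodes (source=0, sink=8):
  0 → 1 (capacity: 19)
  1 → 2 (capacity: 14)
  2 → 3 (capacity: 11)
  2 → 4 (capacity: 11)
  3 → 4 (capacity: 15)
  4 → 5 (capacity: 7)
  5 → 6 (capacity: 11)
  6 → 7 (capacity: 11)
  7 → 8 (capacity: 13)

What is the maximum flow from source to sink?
Maximum flow = 7

Max flow: 7

Flow assignment:
  0 → 1: 7/19
  1 → 2: 7/14
  2 → 4: 7/11
  4 → 5: 7/7
  5 → 6: 7/11
  6 → 7: 7/11
  7 → 8: 7/13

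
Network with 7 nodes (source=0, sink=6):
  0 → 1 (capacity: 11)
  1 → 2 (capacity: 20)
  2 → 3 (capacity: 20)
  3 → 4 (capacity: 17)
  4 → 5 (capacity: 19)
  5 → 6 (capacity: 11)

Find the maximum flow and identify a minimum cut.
Max flow = 11, Min cut edges: (5,6)

Maximum flow: 11
Minimum cut: (5,6)
Partition: S = [0, 1, 2, 3, 4, 5], T = [6]

Max-flow min-cut theorem verified: both equal 11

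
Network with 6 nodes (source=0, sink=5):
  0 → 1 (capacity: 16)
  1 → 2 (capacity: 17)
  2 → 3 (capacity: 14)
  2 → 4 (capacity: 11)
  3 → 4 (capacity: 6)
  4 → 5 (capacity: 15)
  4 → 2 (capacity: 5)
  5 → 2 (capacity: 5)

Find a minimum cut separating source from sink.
Min cut value = 15, edges: (4,5)

Min cut value: 15
Partition: S = [0, 1, 2, 3, 4], T = [5]
Cut edges: (4,5)

By max-flow min-cut theorem, max flow = min cut = 15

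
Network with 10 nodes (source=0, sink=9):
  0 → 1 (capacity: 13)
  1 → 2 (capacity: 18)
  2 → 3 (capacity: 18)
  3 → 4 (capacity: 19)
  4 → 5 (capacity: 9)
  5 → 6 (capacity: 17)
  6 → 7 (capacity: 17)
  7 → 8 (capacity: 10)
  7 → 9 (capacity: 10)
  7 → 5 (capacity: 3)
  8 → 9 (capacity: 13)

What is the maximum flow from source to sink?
Maximum flow = 9

Max flow: 9

Flow assignment:
  0 → 1: 9/13
  1 → 2: 9/18
  2 → 3: 9/18
  3 → 4: 9/19
  4 → 5: 9/9
  5 → 6: 9/17
  6 → 7: 9/17
  7 → 9: 9/10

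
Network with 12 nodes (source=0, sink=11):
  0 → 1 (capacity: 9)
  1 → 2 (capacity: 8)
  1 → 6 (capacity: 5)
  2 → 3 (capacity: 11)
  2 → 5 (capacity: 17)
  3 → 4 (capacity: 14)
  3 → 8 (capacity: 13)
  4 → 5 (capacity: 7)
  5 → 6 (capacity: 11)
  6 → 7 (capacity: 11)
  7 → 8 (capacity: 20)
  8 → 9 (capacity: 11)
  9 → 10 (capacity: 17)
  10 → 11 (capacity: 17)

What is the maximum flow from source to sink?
Maximum flow = 9

Max flow: 9

Flow assignment:
  0 → 1: 9/9
  1 → 2: 8/8
  1 → 6: 1/5
  2 → 3: 8/11
  3 → 8: 8/13
  6 → 7: 1/11
  7 → 8: 1/20
  8 → 9: 9/11
  9 → 10: 9/17
  10 → 11: 9/17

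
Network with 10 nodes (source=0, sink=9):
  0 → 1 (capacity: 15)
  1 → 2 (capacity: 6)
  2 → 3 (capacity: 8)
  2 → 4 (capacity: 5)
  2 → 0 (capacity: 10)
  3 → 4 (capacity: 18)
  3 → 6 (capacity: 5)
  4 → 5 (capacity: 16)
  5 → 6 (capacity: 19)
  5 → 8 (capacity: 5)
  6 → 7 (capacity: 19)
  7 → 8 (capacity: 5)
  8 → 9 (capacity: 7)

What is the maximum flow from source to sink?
Maximum flow = 6

Max flow: 6

Flow assignment:
  0 → 1: 6/15
  1 → 2: 6/6
  2 → 3: 1/8
  2 → 4: 5/5
  3 → 6: 1/5
  4 → 5: 5/16
  5 → 8: 5/5
  6 → 7: 1/19
  7 → 8: 1/5
  8 → 9: 6/7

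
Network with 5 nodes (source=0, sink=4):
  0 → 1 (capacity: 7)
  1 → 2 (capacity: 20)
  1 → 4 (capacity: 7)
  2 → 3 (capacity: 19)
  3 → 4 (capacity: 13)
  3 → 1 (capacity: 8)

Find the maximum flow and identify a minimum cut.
Max flow = 7, Min cut edges: (0,1)

Maximum flow: 7
Minimum cut: (0,1)
Partition: S = [0], T = [1, 2, 3, 4]

Max-flow min-cut theorem verified: both equal 7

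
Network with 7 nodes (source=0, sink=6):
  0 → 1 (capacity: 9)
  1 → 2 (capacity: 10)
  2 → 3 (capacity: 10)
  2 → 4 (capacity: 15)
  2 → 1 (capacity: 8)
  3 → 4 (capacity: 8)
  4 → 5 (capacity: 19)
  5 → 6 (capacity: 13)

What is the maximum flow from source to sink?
Maximum flow = 9

Max flow: 9

Flow assignment:
  0 → 1: 9/9
  1 → 2: 9/10
  2 → 4: 9/15
  4 → 5: 9/19
  5 → 6: 9/13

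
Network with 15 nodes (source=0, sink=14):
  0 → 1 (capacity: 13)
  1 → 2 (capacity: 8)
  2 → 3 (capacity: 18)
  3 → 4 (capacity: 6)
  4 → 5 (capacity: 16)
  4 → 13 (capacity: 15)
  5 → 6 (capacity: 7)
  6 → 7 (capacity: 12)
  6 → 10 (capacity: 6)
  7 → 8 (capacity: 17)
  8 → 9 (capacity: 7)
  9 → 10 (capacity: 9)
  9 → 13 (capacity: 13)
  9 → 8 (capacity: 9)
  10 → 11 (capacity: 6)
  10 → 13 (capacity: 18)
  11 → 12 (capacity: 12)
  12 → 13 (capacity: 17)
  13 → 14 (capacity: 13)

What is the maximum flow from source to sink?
Maximum flow = 6

Max flow: 6

Flow assignment:
  0 → 1: 6/13
  1 → 2: 6/8
  2 → 3: 6/18
  3 → 4: 6/6
  4 → 13: 6/15
  13 → 14: 6/13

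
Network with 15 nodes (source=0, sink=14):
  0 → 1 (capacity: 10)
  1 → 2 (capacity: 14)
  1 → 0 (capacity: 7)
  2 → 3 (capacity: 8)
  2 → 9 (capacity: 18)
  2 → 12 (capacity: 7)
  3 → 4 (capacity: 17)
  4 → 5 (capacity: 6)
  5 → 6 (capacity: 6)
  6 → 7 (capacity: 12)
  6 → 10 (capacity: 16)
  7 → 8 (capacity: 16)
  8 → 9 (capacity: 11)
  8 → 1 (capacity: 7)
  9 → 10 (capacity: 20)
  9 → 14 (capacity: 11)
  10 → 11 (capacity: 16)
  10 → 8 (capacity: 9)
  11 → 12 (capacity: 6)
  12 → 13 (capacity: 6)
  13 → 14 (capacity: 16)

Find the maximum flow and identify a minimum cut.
Max flow = 10, Min cut edges: (0,1)

Maximum flow: 10
Minimum cut: (0,1)
Partition: S = [0], T = [1, 2, 3, 4, 5, 6, 7, 8, 9, 10, 11, 12, 13, 14]

Max-flow min-cut theorem verified: both equal 10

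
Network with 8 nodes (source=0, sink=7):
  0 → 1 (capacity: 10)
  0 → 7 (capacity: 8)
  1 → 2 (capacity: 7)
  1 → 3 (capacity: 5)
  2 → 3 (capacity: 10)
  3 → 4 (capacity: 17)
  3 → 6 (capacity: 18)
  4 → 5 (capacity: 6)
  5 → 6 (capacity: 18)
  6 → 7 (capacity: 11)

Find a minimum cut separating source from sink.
Min cut value = 18, edges: (0,1), (0,7)

Min cut value: 18
Partition: S = [0], T = [1, 2, 3, 4, 5, 6, 7]
Cut edges: (0,1), (0,7)

By max-flow min-cut theorem, max flow = min cut = 18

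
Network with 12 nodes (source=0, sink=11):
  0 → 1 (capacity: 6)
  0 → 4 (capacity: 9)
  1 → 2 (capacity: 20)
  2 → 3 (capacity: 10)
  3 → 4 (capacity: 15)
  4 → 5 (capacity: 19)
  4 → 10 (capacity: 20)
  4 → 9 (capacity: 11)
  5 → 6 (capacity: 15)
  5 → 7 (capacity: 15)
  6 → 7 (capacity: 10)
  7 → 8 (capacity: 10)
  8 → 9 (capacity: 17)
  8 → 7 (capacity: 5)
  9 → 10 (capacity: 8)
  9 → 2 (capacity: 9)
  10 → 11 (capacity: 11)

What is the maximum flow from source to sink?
Maximum flow = 11

Max flow: 11

Flow assignment:
  0 → 1: 6/6
  0 → 4: 5/9
  1 → 2: 6/20
  2 → 3: 6/10
  3 → 4: 6/15
  4 → 10: 11/20
  10 → 11: 11/11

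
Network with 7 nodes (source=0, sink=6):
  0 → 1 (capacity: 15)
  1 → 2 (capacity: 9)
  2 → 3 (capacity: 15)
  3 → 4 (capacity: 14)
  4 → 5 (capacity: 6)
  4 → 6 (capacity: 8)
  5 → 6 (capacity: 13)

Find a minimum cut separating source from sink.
Min cut value = 9, edges: (1,2)

Min cut value: 9
Partition: S = [0, 1], T = [2, 3, 4, 5, 6]
Cut edges: (1,2)

By max-flow min-cut theorem, max flow = min cut = 9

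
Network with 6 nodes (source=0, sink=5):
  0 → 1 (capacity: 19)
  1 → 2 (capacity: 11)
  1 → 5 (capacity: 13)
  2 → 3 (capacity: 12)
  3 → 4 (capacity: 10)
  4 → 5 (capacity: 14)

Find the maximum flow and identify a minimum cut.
Max flow = 19, Min cut edges: (0,1)

Maximum flow: 19
Minimum cut: (0,1)
Partition: S = [0], T = [1, 2, 3, 4, 5]

Max-flow min-cut theorem verified: both equal 19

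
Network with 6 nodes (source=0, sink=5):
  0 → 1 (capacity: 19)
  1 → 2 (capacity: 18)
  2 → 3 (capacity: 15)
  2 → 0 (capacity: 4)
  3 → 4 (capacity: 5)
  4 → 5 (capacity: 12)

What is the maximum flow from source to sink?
Maximum flow = 5

Max flow: 5

Flow assignment:
  0 → 1: 9/19
  1 → 2: 9/18
  2 → 3: 5/15
  2 → 0: 4/4
  3 → 4: 5/5
  4 → 5: 5/12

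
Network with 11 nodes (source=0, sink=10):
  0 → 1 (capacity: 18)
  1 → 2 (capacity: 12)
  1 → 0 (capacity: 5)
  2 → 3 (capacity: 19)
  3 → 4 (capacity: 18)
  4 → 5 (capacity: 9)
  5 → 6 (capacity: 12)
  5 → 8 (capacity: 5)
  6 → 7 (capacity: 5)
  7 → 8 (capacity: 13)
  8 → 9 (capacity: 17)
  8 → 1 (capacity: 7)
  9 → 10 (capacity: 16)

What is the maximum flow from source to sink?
Maximum flow = 9

Max flow: 9

Flow assignment:
  0 → 1: 9/18
  1 → 2: 9/12
  2 → 3: 9/19
  3 → 4: 9/18
  4 → 5: 9/9
  5 → 6: 4/12
  5 → 8: 5/5
  6 → 7: 4/5
  7 → 8: 4/13
  8 → 9: 9/17
  9 → 10: 9/16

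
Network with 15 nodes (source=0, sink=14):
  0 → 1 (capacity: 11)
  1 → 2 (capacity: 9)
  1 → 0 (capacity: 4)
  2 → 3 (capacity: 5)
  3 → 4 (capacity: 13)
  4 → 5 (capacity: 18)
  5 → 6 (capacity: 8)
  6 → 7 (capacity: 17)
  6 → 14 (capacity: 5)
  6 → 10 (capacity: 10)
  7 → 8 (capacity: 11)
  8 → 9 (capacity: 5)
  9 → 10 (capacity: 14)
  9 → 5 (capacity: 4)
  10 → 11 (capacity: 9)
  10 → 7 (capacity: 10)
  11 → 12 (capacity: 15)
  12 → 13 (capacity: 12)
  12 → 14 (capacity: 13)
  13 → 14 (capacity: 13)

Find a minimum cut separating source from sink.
Min cut value = 5, edges: (2,3)

Min cut value: 5
Partition: S = [0, 1, 2], T = [3, 4, 5, 6, 7, 8, 9, 10, 11, 12, 13, 14]
Cut edges: (2,3)

By max-flow min-cut theorem, max flow = min cut = 5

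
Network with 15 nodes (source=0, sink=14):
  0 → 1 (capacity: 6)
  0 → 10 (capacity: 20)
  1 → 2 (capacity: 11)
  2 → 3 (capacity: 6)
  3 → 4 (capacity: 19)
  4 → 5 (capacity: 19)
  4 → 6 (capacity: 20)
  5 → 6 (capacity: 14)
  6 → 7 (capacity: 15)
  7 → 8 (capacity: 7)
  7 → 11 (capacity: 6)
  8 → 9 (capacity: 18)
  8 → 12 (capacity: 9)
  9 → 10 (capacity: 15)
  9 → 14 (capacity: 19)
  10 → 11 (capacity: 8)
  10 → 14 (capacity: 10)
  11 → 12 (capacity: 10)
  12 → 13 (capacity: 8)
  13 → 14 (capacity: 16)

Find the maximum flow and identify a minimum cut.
Max flow = 24, Min cut edges: (2,3), (10,14), (12,13)

Maximum flow: 24
Minimum cut: (2,3), (10,14), (12,13)
Partition: S = [0, 1, 2, 10, 11, 12], T = [3, 4, 5, 6, 7, 8, 9, 13, 14]

Max-flow min-cut theorem verified: both equal 24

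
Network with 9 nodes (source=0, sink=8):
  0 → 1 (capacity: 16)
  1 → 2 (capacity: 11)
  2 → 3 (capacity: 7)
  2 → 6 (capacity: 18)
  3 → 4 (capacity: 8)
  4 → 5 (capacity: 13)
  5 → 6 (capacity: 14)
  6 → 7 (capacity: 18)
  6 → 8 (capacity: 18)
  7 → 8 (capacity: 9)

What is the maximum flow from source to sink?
Maximum flow = 11

Max flow: 11

Flow assignment:
  0 → 1: 11/16
  1 → 2: 11/11
  2 → 6: 11/18
  6 → 8: 11/18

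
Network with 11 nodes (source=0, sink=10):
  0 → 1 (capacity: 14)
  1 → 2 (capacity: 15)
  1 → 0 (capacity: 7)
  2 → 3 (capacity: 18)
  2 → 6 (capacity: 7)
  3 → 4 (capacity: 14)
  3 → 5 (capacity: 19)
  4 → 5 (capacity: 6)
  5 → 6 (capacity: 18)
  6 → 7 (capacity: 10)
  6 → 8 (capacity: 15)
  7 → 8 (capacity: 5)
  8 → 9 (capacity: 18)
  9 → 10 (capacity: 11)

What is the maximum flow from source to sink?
Maximum flow = 11

Max flow: 11

Flow assignment:
  0 → 1: 11/14
  1 → 2: 11/15
  2 → 3: 7/18
  2 → 6: 4/7
  3 → 5: 7/19
  5 → 6: 7/18
  6 → 8: 11/15
  8 → 9: 11/18
  9 → 10: 11/11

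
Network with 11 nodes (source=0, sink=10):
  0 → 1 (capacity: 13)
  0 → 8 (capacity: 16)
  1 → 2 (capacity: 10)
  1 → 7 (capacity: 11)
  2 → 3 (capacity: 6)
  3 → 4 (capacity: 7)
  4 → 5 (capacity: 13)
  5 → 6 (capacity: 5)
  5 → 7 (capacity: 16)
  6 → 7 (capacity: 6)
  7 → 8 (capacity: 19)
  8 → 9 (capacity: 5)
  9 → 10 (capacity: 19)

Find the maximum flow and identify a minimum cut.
Max flow = 5, Min cut edges: (8,9)

Maximum flow: 5
Minimum cut: (8,9)
Partition: S = [0, 1, 2, 3, 4, 5, 6, 7, 8], T = [9, 10]

Max-flow min-cut theorem verified: both equal 5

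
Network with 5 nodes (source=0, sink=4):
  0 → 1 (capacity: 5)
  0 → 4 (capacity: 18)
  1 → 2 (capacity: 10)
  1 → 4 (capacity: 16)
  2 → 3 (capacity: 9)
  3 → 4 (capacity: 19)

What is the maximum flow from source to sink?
Maximum flow = 23

Max flow: 23

Flow assignment:
  0 → 1: 5/5
  0 → 4: 18/18
  1 → 4: 5/16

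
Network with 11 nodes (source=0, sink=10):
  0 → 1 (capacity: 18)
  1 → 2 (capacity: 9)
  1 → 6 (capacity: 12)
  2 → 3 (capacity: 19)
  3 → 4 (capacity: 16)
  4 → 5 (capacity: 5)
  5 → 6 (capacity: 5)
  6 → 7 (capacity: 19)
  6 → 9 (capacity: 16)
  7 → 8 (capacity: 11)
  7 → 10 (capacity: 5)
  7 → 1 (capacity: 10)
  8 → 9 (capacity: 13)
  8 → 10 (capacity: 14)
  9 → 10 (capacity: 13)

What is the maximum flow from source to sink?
Maximum flow = 17

Max flow: 17

Flow assignment:
  0 → 1: 17/18
  1 → 2: 5/9
  1 → 6: 12/12
  2 → 3: 5/19
  3 → 4: 5/16
  4 → 5: 5/5
  5 → 6: 5/5
  6 → 7: 16/19
  6 → 9: 1/16
  7 → 8: 11/11
  7 → 10: 5/5
  8 → 10: 11/14
  9 → 10: 1/13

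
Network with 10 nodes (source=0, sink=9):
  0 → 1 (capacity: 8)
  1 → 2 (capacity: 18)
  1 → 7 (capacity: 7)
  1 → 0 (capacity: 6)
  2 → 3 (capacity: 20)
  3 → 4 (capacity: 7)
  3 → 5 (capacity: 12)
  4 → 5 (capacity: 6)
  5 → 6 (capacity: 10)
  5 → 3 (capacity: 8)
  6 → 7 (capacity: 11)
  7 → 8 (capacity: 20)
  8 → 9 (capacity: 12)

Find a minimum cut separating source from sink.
Min cut value = 8, edges: (0,1)

Min cut value: 8
Partition: S = [0], T = [1, 2, 3, 4, 5, 6, 7, 8, 9]
Cut edges: (0,1)

By max-flow min-cut theorem, max flow = min cut = 8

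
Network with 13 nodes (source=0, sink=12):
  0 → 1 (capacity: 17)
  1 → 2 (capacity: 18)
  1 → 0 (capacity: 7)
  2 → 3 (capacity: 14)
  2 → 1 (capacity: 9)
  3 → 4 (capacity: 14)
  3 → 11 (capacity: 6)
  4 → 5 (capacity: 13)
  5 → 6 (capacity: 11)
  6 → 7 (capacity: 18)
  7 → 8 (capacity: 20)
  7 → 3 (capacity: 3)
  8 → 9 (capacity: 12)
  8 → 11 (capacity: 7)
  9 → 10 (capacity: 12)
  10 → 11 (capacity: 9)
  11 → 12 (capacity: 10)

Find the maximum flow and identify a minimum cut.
Max flow = 10, Min cut edges: (11,12)

Maximum flow: 10
Minimum cut: (11,12)
Partition: S = [0, 1, 2, 3, 4, 5, 6, 7, 8, 9, 10, 11], T = [12]

Max-flow min-cut theorem verified: both equal 10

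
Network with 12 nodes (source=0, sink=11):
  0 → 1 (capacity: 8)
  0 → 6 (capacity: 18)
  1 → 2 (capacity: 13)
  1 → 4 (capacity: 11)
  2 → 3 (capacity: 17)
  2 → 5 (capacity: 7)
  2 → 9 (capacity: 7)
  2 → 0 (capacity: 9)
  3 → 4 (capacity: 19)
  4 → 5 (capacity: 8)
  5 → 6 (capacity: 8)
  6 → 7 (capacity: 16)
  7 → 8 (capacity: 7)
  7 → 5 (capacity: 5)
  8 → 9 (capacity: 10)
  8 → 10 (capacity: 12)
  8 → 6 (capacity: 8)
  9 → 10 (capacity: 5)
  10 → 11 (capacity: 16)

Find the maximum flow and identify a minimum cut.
Max flow = 12, Min cut edges: (7,8), (9,10)

Maximum flow: 12
Minimum cut: (7,8), (9,10)
Partition: S = [0, 1, 2, 3, 4, 5, 6, 7, 9], T = [8, 10, 11]

Max-flow min-cut theorem verified: both equal 12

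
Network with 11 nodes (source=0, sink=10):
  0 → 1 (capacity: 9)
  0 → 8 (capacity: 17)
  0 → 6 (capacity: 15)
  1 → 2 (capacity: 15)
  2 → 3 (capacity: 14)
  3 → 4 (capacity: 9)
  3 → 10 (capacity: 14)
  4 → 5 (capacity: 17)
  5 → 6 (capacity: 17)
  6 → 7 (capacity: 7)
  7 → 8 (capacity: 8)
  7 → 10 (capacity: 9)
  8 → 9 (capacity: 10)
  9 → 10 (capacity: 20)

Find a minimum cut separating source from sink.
Min cut value = 26, edges: (0,1), (6,7), (8,9)

Min cut value: 26
Partition: S = [0, 4, 5, 6, 8], T = [1, 2, 3, 7, 9, 10]
Cut edges: (0,1), (6,7), (8,9)

By max-flow min-cut theorem, max flow = min cut = 26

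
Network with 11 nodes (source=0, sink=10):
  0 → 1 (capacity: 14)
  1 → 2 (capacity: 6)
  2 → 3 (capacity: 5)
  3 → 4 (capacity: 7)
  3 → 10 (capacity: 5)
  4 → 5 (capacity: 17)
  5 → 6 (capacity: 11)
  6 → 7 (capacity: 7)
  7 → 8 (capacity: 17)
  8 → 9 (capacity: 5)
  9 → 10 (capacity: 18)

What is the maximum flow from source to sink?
Maximum flow = 5

Max flow: 5

Flow assignment:
  0 → 1: 5/14
  1 → 2: 5/6
  2 → 3: 5/5
  3 → 10: 5/5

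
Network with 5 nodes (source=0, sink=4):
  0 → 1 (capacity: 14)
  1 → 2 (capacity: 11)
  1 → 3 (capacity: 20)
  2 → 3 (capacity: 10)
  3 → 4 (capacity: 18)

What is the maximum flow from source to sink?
Maximum flow = 14

Max flow: 14

Flow assignment:
  0 → 1: 14/14
  1 → 3: 14/20
  3 → 4: 14/18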